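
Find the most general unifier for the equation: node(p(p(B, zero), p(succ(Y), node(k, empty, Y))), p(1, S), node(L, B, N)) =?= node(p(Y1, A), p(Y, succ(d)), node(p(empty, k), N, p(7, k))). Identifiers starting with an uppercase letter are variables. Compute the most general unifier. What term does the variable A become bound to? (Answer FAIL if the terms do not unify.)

p(succ(1), node(k, empty, 1))

Decompose node/3: p(p(B, zero), p(succ(Y), node(k, empty, Y))) =?= p(Y1, A),  p(1, S) =?= p(Y, succ(d)),  node(L, B, N) =?= node(p(empty, k), N, p(7, k)).
Decompose p/2: p(B, zero) =?= Y1,  p(succ(Y), node(k, empty, Y)) =?= A.
Bind Y1 := p(B, zero); no other remaining equation mentions Y1.
Bind A := p(succ(Y), node(k, empty, Y)); no other remaining equation mentions A.
Decompose p/2: 1 =?= Y,  S =?= succ(d).
Bind Y := 1; no other remaining equation mentions Y. Substituting into the earlier binding gives A := p(succ(1), node(k, empty, 1)).
Bind S := succ(d); no other remaining equation mentions S.
Decompose node/3: L =?= p(empty, k),  B =?= N,  N =?= p(7, k).
Bind L := p(empty, k); no other remaining equation mentions L.
Bind B := N; no other remaining equation mentions B. Substituting into the earlier binding gives Y1 := p(N, zero).
Bind N := p(7, k). Substituting into the earlier bindings gives Y1 := p(p(7, k), zero), B := p(7, k).
MGU = { Y1 ↦ p(p(7, k), zero), A ↦ p(succ(1), node(k, empty, 1)), Y ↦ 1, S ↦ succ(d), L ↦ p(empty, k), B ↦ p(7, k), N ↦ p(7, k) }, so A ↦ p(succ(1), node(k, empty, 1)).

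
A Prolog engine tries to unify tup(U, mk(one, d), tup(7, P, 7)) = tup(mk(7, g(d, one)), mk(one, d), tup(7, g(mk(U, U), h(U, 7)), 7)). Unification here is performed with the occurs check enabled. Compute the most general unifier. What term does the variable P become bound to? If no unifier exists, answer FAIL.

Decompose tup/3: U = mk(7, g(d, one)),  mk(one, d) = mk(one, d),  tup(7, P, 7) = tup(7, g(mk(U, U), h(U, 7)), 7).
Bind U := mk(7, g(d, one)); substituting into the one remaining equation that mentions U gives: tup(7, P, 7) = tup(7, g(mk(mk(7, g(d, one)), mk(7, g(d, one))), h(mk(7, g(d, one)), 7)), 7).
Delete trivial equation mk(one, d) = mk(one, d).
Decompose tup/3: 7 = 7,  P = g(mk(mk(7, g(d, one)), mk(7, g(d, one))), h(mk(7, g(d, one)), 7)),  7 = 7.
Delete trivial equation 7 = 7.
Bind P := g(mk(mk(7, g(d, one)), mk(7, g(d, one))), h(mk(7, g(d, one)), 7)); no other remaining equation mentions P.
Delete trivial equation 7 = 7.
MGU = { U ↦ mk(7, g(d, one)), P ↦ g(mk(mk(7, g(d, one)), mk(7, g(d, one))), h(mk(7, g(d, one)), 7)) }, so P ↦ g(mk(mk(7, g(d, one)), mk(7, g(d, one))), h(mk(7, g(d, one)), 7)).

g(mk(mk(7, g(d, one)), mk(7, g(d, one))), h(mk(7, g(d, one)), 7))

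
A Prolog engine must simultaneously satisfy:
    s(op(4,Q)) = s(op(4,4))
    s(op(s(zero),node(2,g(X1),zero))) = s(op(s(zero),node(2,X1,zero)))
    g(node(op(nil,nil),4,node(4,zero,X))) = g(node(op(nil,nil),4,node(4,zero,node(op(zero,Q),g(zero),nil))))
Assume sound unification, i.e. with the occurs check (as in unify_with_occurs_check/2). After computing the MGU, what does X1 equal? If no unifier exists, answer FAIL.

Decompose s/1: op(4,Q) = op(4,4).
Decompose op/2: 4 = 4,  Q = 4.
Delete trivial equation 4 = 4.
Bind Q := 4; substituting into the one remaining equation that mentions Q gives: g(node(op(nil,nil),4,node(4,zero,X))) = g(node(op(nil,nil),4,node(4,zero,node(op(zero,4),g(zero),nil)))).
Decompose s/1: op(s(zero),node(2,g(X1),zero)) = op(s(zero),node(2,X1,zero)).
Decompose op/2: s(zero) = s(zero),  node(2,g(X1),zero) = node(2,X1,zero).
Delete trivial equation s(zero) = s(zero).
Decompose node/3: 2 = 2,  g(X1) = X1,  zero = zero.
Delete trivial equation 2 = 2.
Occurs check fails: X1 occurs in g(X1); the equation X1 = g(X1) has no finite solution.

FAIL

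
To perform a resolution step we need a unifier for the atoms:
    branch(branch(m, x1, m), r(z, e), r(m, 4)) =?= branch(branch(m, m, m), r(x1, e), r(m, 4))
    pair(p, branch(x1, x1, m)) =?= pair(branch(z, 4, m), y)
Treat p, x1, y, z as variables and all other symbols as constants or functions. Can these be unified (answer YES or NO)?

Decompose branch/3: branch(m, x1, m) =?= branch(m, m, m),  r(z, e) =?= r(x1, e),  r(m, 4) =?= r(m, 4).
Decompose branch/3: m =?= m,  x1 =?= m,  m =?= m.
Delete trivial equation m =?= m.
Bind x1 := m; substituting into the 2 remaining equations that mention x1 gives: r(z, e) =?= r(m, e),  pair(p, branch(m, m, m)) =?= pair(branch(z, 4, m), y).
Delete trivial equation m =?= m.
Decompose r/2: z =?= m,  e =?= e.
Bind z := m; substituting into the one remaining equation that mentions z gives: pair(p, branch(m, m, m)) =?= pair(branch(m, 4, m), y).
Delete trivial equation e =?= e.
Delete trivial equation r(m, 4) =?= r(m, 4).
Decompose pair/2: p =?= branch(m, 4, m),  branch(m, m, m) =?= y.
Bind p := branch(m, 4, m); no other remaining equation mentions p.
Bind y := branch(m, m, m).
No equations remain and no clash or occurs-check failure arose, so a unifier exists.

YES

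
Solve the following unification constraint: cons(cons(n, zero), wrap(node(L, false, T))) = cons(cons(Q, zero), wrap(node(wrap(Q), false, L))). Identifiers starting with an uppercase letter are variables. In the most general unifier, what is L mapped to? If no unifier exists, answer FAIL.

wrap(n)

Decompose cons/2: cons(n, zero) = cons(Q, zero),  wrap(node(L, false, T)) = wrap(node(wrap(Q), false, L)).
Decompose cons/2: n = Q,  zero = zero.
Bind Q := n; substituting into the one remaining equation that mentions Q gives: wrap(node(L, false, T)) = wrap(node(wrap(n), false, L)).
Delete trivial equation zero = zero.
Decompose wrap/1: node(L, false, T) = node(wrap(n), false, L).
Decompose node/3: L = wrap(n),  false = false,  T = L.
Bind L := wrap(n); substituting into the one remaining equation that mentions L gives: T = wrap(n).
Delete trivial equation false = false.
Bind T := wrap(n).
MGU = { Q ↦ n, L ↦ wrap(n), T ↦ wrap(n) }, so L ↦ wrap(n).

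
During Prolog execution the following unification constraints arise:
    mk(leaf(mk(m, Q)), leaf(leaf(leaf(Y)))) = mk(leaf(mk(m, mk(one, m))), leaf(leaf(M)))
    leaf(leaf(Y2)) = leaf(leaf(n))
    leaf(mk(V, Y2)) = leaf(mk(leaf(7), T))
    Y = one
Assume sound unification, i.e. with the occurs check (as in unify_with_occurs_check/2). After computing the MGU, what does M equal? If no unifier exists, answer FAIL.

leaf(one)

Decompose mk/2: leaf(mk(m, Q)) = leaf(mk(m, mk(one, m))),  leaf(leaf(leaf(Y))) = leaf(leaf(M)).
Decompose leaf/1: mk(m, Q) = mk(m, mk(one, m)).
Decompose mk/2: m = m,  Q = mk(one, m).
Delete trivial equation m = m.
Bind Q := mk(one, m); no other remaining equation mentions Q.
Decompose leaf/1: leaf(leaf(Y)) = leaf(M).
Decompose leaf/1: leaf(Y) = M.
Bind M := leaf(Y); no other remaining equation mentions M.
Decompose leaf/1: leaf(Y2) = leaf(n).
Decompose leaf/1: Y2 = n.
Bind Y2 := n; substituting into the one remaining equation that mentions Y2 gives: leaf(mk(V, n)) = leaf(mk(leaf(7), T)).
Decompose leaf/1: mk(V, n) = mk(leaf(7), T).
Decompose mk/2: V = leaf(7),  n = T.
Bind V := leaf(7); no other remaining equation mentions V.
Bind T := n; no other remaining equation mentions T.
Bind Y := one. Substituting into the earlier binding gives M := leaf(one).
MGU = { Q ↦ mk(one, m), M ↦ leaf(one), Y2 ↦ n, V ↦ leaf(7), T ↦ n, Y ↦ one }, so M ↦ leaf(one).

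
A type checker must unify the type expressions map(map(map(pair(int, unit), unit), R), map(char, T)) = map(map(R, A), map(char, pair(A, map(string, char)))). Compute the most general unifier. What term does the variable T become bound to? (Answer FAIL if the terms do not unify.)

pair(map(pair(int, unit), unit), map(string, char))

Decompose map/2: map(map(pair(int, unit), unit), R) = map(R, A),  map(char, T) = map(char, pair(A, map(string, char))).
Decompose map/2: map(pair(int, unit), unit) = R,  R = A.
Bind R := map(pair(int, unit), unit); substituting into the one remaining equation that mentions R gives: map(pair(int, unit), unit) = A.
Bind A := map(pair(int, unit), unit); substituting into the remaining equation gives: map(char, T) = map(char, pair(map(pair(int, unit), unit), map(string, char))).
Decompose map/2: char = char,  T = pair(map(pair(int, unit), unit), map(string, char)).
Delete trivial equation char = char.
Bind T := pair(map(pair(int, unit), unit), map(string, char)).
MGU = { R := map(pair(int, unit), unit), A := map(pair(int, unit), unit), T := pair(map(pair(int, unit), unit), map(string, char)) }, so T := pair(map(pair(int, unit), unit), map(string, char)).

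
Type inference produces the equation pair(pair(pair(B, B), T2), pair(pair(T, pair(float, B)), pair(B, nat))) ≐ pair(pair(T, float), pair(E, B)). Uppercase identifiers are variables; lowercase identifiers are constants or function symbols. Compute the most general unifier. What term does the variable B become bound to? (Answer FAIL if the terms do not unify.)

Decompose pair/2: pair(pair(B, B), T2) ≐ pair(T, float),  pair(pair(T, pair(float, B)), pair(B, nat)) ≐ pair(E, B).
Decompose pair/2: pair(B, B) ≐ T,  T2 ≐ float.
Bind T := pair(B, B); substituting into the one remaining equation that mentions T gives: pair(pair(pair(B, B), pair(float, B)), pair(B, nat)) ≐ pair(E, B).
Bind T2 := float; no other remaining equation mentions T2.
Decompose pair/2: pair(pair(B, B), pair(float, B)) ≐ E,  pair(B, nat) ≐ B.
Bind E := pair(pair(B, B), pair(float, B)); no other remaining equation mentions E.
Occurs check fails: B occurs in pair(B, nat); the equation B ≐ pair(B, nat) has no finite solution.

FAIL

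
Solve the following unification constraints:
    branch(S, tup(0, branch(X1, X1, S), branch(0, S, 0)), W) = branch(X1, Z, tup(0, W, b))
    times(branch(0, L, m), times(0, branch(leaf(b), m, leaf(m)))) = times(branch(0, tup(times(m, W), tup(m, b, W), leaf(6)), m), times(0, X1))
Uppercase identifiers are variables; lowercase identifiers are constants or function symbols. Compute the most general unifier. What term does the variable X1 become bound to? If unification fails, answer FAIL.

FAIL

Decompose branch/3: S = X1,  tup(0, branch(X1, X1, S), branch(0, S, 0)) = Z,  W = tup(0, W, b).
Bind S := X1; substituting into the one remaining equation that mentions S gives: tup(0, branch(X1, X1, X1), branch(0, X1, 0)) = Z.
Bind Z := tup(0, branch(X1, X1, X1), branch(0, X1, 0)); no other remaining equation mentions Z.
Occurs check fails: W occurs in tup(0, W, b); the equation W = tup(0, W, b) has no finite solution.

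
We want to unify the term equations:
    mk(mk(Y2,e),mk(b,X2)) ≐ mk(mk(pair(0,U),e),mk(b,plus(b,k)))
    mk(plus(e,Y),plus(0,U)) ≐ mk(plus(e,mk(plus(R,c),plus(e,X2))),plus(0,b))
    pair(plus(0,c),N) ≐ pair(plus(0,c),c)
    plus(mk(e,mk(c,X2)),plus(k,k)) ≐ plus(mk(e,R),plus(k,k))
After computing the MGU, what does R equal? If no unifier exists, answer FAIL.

mk(c,plus(b,k))

Decompose mk/2: mk(Y2,e) ≐ mk(pair(0,U),e),  mk(b,X2) ≐ mk(b,plus(b,k)).
Decompose mk/2: Y2 ≐ pair(0,U),  e ≐ e.
Bind Y2 := pair(0,U); no other remaining equation mentions Y2.
Delete trivial equation e ≐ e.
Decompose mk/2: b ≐ b,  X2 ≐ plus(b,k).
Delete trivial equation b ≐ b.
Bind X2 := plus(b,k); substituting into the 2 remaining equations that mention X2 gives: mk(plus(e,Y),plus(0,U)) ≐ mk(plus(e,mk(plus(R,c),plus(e,plus(b,k)))),plus(0,b)),  plus(mk(e,mk(c,plus(b,k))),plus(k,k)) ≐ plus(mk(e,R),plus(k,k)).
Decompose mk/2: plus(e,Y) ≐ plus(e,mk(plus(R,c),plus(e,plus(b,k)))),  plus(0,U) ≐ plus(0,b).
Decompose plus/2: e ≐ e,  Y ≐ mk(plus(R,c),plus(e,plus(b,k))).
Delete trivial equation e ≐ e.
Bind Y := mk(plus(R,c),plus(e,plus(b,k))); no other remaining equation mentions Y.
Decompose plus/2: 0 ≐ 0,  U ≐ b.
Delete trivial equation 0 ≐ 0.
Bind U := b; no other remaining equation mentions U. Substituting into the earlier binding gives Y2 := pair(0,b).
Decompose pair/2: plus(0,c) ≐ plus(0,c),  N ≐ c.
Delete trivial equation plus(0,c) ≐ plus(0,c).
Bind N := c; no other remaining equation mentions N.
Decompose plus/2: mk(e,mk(c,plus(b,k))) ≐ mk(e,R),  plus(k,k) ≐ plus(k,k).
Decompose mk/2: e ≐ e,  mk(c,plus(b,k)) ≐ R.
Delete trivial equation e ≐ e.
Bind R := mk(c,plus(b,k)); no other remaining equation mentions R. Substituting into the earlier binding gives Y := mk(plus(mk(c,plus(b,k)),c),plus(e,plus(b,k))).
Delete trivial equation plus(k,k) ≐ plus(k,k).
MGU = { Y2 ↦ pair(0,b), X2 ↦ plus(b,k), Y ↦ mk(plus(mk(c,plus(b,k)),c),plus(e,plus(b,k))), U ↦ b, N ↦ c, R ↦ mk(c,plus(b,k)) }, so R ↦ mk(c,plus(b,k)).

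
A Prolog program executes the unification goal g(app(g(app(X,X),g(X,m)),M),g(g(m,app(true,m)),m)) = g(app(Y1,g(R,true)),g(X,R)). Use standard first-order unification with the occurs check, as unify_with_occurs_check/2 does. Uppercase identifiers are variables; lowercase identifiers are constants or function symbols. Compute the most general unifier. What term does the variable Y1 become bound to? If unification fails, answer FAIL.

Decompose g/2: app(g(app(X,X),g(X,m)),M) = app(Y1,g(R,true)),  g(g(m,app(true,m)),m) = g(X,R).
Decompose app/2: g(app(X,X),g(X,m)) = Y1,  M = g(R,true).
Bind Y1 := g(app(X,X),g(X,m)); no other remaining equation mentions Y1.
Bind M := g(R,true); no other remaining equation mentions M.
Decompose g/2: g(m,app(true,m)) = X,  m = R.
Bind X := g(m,app(true,m)); no other remaining equation mentions X. Substituting into the earlier binding gives Y1 := g(app(g(m,app(true,m)),g(m,app(true,m))),g(g(m,app(true,m)),m)).
Bind R := m. Substituting into the earlier binding gives M := g(m,true).
MGU = { Y1 -> g(app(g(m,app(true,m)),g(m,app(true,m))),g(g(m,app(true,m)),m)), M -> g(m,true), X -> g(m,app(true,m)), R -> m }, so Y1 -> g(app(g(m,app(true,m)),g(m,app(true,m))),g(g(m,app(true,m)),m)).

g(app(g(m,app(true,m)),g(m,app(true,m))),g(g(m,app(true,m)),m))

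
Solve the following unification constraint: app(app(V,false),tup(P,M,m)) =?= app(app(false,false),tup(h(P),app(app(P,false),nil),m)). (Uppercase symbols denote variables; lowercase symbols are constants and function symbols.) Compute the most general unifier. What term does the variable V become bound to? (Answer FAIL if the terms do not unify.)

Decompose app/2: app(V,false) =?= app(false,false),  tup(P,M,m) =?= tup(h(P),app(app(P,false),nil),m).
Decompose app/2: V =?= false,  false =?= false.
Bind V := false; no other remaining equation mentions V.
Delete trivial equation false =?= false.
Decompose tup/3: P =?= h(P),  M =?= app(app(P,false),nil),  m =?= m.
Occurs check fails: P occurs in h(P); the equation P =?= h(P) has no finite solution.

FAIL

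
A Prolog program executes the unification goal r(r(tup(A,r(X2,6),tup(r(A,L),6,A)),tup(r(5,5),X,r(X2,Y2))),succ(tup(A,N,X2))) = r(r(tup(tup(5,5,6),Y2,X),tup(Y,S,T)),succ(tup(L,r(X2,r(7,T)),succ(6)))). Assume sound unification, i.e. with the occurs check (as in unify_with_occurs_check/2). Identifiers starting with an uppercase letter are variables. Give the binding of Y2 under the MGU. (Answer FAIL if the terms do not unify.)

r(succ(6),6)

Decompose r/2: r(tup(A,r(X2,6),tup(r(A,L),6,A)),tup(r(5,5),X,r(X2,Y2))) = r(tup(tup(5,5,6),Y2,X),tup(Y,S,T)),  succ(tup(A,N,X2)) = succ(tup(L,r(X2,r(7,T)),succ(6))).
Decompose r/2: tup(A,r(X2,6),tup(r(A,L),6,A)) = tup(tup(5,5,6),Y2,X),  tup(r(5,5),X,r(X2,Y2)) = tup(Y,S,T).
Decompose tup/3: A = tup(5,5,6),  r(X2,6) = Y2,  tup(r(A,L),6,A) = X.
Bind A := tup(5,5,6); substituting into the 2 remaining equations that mention A gives: tup(r(tup(5,5,6),L),6,tup(5,5,6)) = X,  succ(tup(tup(5,5,6),N,X2)) = succ(tup(L,r(X2,r(7,T)),succ(6))).
Bind Y2 := r(X2,6); substituting into the one remaining equation that mentions Y2 gives: tup(r(5,5),X,r(X2,r(X2,6))) = tup(Y,S,T).
Bind X := tup(r(tup(5,5,6),L),6,tup(5,5,6)); substituting into the one remaining equation that mentions X gives: tup(r(5,5),tup(r(tup(5,5,6),L),6,tup(5,5,6)),r(X2,r(X2,6))) = tup(Y,S,T).
Decompose tup/3: r(5,5) = Y,  tup(r(tup(5,5,6),L),6,tup(5,5,6)) = S,  r(X2,r(X2,6)) = T.
Bind Y := r(5,5); no other remaining equation mentions Y.
Bind S := tup(r(tup(5,5,6),L),6,tup(5,5,6)); no other remaining equation mentions S.
Bind T := r(X2,r(X2,6)); substituting into the remaining equation gives: succ(tup(tup(5,5,6),N,X2)) = succ(tup(L,r(X2,r(7,r(X2,r(X2,6)))),succ(6))).
Decompose succ/1: tup(tup(5,5,6),N,X2) = tup(L,r(X2,r(7,r(X2,r(X2,6)))),succ(6)).
Decompose tup/3: tup(5,5,6) = L,  N = r(X2,r(7,r(X2,r(X2,6)))),  X2 = succ(6).
Bind L := tup(5,5,6); no other remaining equation mentions L. Substituting into the earlier bindings gives X := tup(r(tup(5,5,6),tup(5,5,6)),6,tup(5,5,6)), S := tup(r(tup(5,5,6),tup(5,5,6)),6,tup(5,5,6)).
Bind N := r(X2,r(7,r(X2,r(X2,6)))); no other remaining equation mentions N.
Bind X2 := succ(6). Substituting into the earlier bindings gives Y2 := r(succ(6),6), T := r(succ(6),r(succ(6),6)), N := r(succ(6),r(7,r(succ(6),r(succ(6),6)))).
MGU = { A ↦ tup(5,5,6), Y2 ↦ r(succ(6),6), X ↦ tup(r(tup(5,5,6),tup(5,5,6)),6,tup(5,5,6)), Y ↦ r(5,5), S ↦ tup(r(tup(5,5,6),tup(5,5,6)),6,tup(5,5,6)), T ↦ r(succ(6),r(succ(6),6)), L ↦ tup(5,5,6), N ↦ r(succ(6),r(7,r(succ(6),r(succ(6),6)))), X2 ↦ succ(6) }, so Y2 ↦ r(succ(6),6).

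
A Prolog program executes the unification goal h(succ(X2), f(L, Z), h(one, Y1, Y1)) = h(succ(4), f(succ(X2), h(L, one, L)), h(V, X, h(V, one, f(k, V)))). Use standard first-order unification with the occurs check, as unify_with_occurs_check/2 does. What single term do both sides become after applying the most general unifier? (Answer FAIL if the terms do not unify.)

Decompose h/3: succ(X2) = succ(4),  f(L, Z) = f(succ(X2), h(L, one, L)),  h(one, Y1, Y1) = h(V, X, h(V, one, f(k, V))).
Decompose succ/1: X2 = 4.
Bind X2 := 4; substituting into the one remaining equation that mentions X2 gives: f(L, Z) = f(succ(4), h(L, one, L)).
Decompose f/2: L = succ(4),  Z = h(L, one, L).
Bind L := succ(4); substituting into the one remaining equation that mentions L gives: Z = h(succ(4), one, succ(4)).
Bind Z := h(succ(4), one, succ(4)); no other remaining equation mentions Z.
Decompose h/3: one = V,  Y1 = X,  Y1 = h(V, one, f(k, V)).
Bind V := one; substituting into the one remaining equation that mentions V gives: Y1 = h(one, one, f(k, one)).
Bind Y1 := X; substituting into the remaining equation gives: X = h(one, one, f(k, one)).
Bind X := h(one, one, f(k, one)). Substituting into the earlier binding gives Y1 := h(one, one, f(k, one)).
Applying the MGU to either side gives h(succ(4), f(succ(4), h(succ(4), one, succ(4))), h(one, h(one, one, f(k, one)), h(one, one, f(k, one)))).

h(succ(4), f(succ(4), h(succ(4), one, succ(4))), h(one, h(one, one, f(k, one)), h(one, one, f(k, one))))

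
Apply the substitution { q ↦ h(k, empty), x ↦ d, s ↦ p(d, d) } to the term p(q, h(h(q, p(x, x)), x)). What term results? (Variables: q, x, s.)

Replace each occurrence of q with h(k, empty).
Replace each occurrence of x with d.
Result: p(h(k, empty), h(h(h(k, empty), p(d, d)), d)).

p(h(k, empty), h(h(h(k, empty), p(d, d)), d))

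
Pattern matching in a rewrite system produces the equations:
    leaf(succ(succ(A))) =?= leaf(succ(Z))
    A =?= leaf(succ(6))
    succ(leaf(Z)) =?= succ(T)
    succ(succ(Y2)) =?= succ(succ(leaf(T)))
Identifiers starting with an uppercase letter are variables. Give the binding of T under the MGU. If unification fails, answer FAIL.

Decompose leaf/1: succ(succ(A)) =?= succ(Z).
Decompose succ/1: succ(A) =?= Z.
Bind Z := succ(A); substituting into the one remaining equation that mentions Z gives: succ(leaf(succ(A))) =?= succ(T).
Bind A := leaf(succ(6)); substituting into the one remaining equation that mentions A gives: succ(leaf(succ(leaf(succ(6))))) =?= succ(T). Substituting into the earlier binding gives Z := succ(leaf(succ(6))).
Decompose succ/1: leaf(succ(leaf(succ(6)))) =?= T.
Bind T := leaf(succ(leaf(succ(6)))); substituting into the remaining equation gives: succ(succ(Y2)) =?= succ(succ(leaf(leaf(succ(leaf(succ(6))))))).
Decompose succ/1: succ(Y2) =?= succ(leaf(leaf(succ(leaf(succ(6)))))).
Decompose succ/1: Y2 =?= leaf(leaf(succ(leaf(succ(6))))).
Bind Y2 := leaf(leaf(succ(leaf(succ(6))))).
MGU = { Z -> succ(leaf(succ(6))), A -> leaf(succ(6)), T -> leaf(succ(leaf(succ(6)))), Y2 -> leaf(leaf(succ(leaf(succ(6))))) }, so T -> leaf(succ(leaf(succ(6)))).

leaf(succ(leaf(succ(6))))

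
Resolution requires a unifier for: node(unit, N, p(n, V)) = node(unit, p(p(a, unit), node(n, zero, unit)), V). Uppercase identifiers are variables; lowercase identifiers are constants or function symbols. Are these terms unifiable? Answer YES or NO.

NO

Decompose node/3: unit = unit,  N = p(p(a, unit), node(n, zero, unit)),  p(n, V) = V.
Delete trivial equation unit = unit.
Bind N := p(p(a, unit), node(n, zero, unit)); no other remaining equation mentions N.
Occurs check fails: V occurs in p(n, V); the equation V = p(n, V) has no finite solution.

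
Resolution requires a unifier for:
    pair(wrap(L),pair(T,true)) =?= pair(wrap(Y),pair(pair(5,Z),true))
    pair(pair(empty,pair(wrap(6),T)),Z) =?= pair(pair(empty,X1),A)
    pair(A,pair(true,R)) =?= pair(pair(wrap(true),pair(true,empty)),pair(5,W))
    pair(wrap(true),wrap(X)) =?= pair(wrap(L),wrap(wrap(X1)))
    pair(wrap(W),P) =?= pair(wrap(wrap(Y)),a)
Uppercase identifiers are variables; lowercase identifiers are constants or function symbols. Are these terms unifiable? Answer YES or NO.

NO

Decompose pair/2: wrap(L) =?= wrap(Y),  pair(T,true) =?= pair(pair(5,Z),true).
Decompose wrap/1: L =?= Y.
Bind L := Y; substituting into the one remaining equation that mentions L gives: pair(wrap(true),wrap(X)) =?= pair(wrap(Y),wrap(wrap(X1))).
Decompose pair/2: T =?= pair(5,Z),  true =?= true.
Bind T := pair(5,Z); substituting into the one remaining equation that mentions T gives: pair(pair(empty,pair(wrap(6),pair(5,Z))),Z) =?= pair(pair(empty,X1),A).
Delete trivial equation true =?= true.
Decompose pair/2: pair(empty,pair(wrap(6),pair(5,Z))) =?= pair(empty,X1),  Z =?= A.
Decompose pair/2: empty =?= empty,  pair(wrap(6),pair(5,Z)) =?= X1.
Delete trivial equation empty =?= empty.
Bind X1 := pair(wrap(6),pair(5,Z)); substituting into the one remaining equation that mentions X1 gives: pair(wrap(true),wrap(X)) =?= pair(wrap(Y),wrap(wrap(pair(wrap(6),pair(5,Z))))).
Bind Z := A; substituting into the one remaining equation that mentions Z gives: pair(wrap(true),wrap(X)) =?= pair(wrap(Y),wrap(wrap(pair(wrap(6),pair(5,A))))). Substituting into the earlier bindings gives T := pair(5,A), X1 := pair(wrap(6),pair(5,A)).
Decompose pair/2: A =?= pair(wrap(true),pair(true,empty)),  pair(true,R) =?= pair(5,W).
Bind A := pair(wrap(true),pair(true,empty)); substituting into the one remaining equation that mentions A gives: pair(wrap(true),wrap(X)) =?= pair(wrap(Y),wrap(wrap(pair(wrap(6),pair(5,pair(wrap(true),pair(true,empty))))))). Substituting into the earlier bindings gives T := pair(5,pair(wrap(true),pair(true,empty))), X1 := pair(wrap(6),pair(5,pair(wrap(true),pair(true,empty)))), Z := pair(wrap(true),pair(true,empty)).
Decompose pair/2: true =?= 5,  R =?= W.
Clash: constants true and 5 differ; no unifier exists.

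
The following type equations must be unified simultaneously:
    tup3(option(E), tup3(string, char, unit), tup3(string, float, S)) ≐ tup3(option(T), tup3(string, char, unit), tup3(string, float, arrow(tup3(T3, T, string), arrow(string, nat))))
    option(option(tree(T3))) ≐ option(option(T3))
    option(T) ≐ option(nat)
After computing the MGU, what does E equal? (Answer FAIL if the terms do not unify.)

FAIL

Decompose tup3/3: option(E) ≐ option(T),  tup3(string, char, unit) ≐ tup3(string, char, unit),  tup3(string, float, S) ≐ tup3(string, float, arrow(tup3(T3, T, string), arrow(string, nat))).
Decompose option/1: E ≐ T.
Bind E := T; no other remaining equation mentions E.
Delete trivial equation tup3(string, char, unit) ≐ tup3(string, char, unit).
Decompose tup3/3: string ≐ string,  float ≐ float,  S ≐ arrow(tup3(T3, T, string), arrow(string, nat)).
Delete trivial equation string ≐ string.
Delete trivial equation float ≐ float.
Bind S := arrow(tup3(T3, T, string), arrow(string, nat)); no other remaining equation mentions S.
Decompose option/1: option(tree(T3)) ≐ option(T3).
Decompose option/1: tree(T3) ≐ T3.
Occurs check fails: T3 occurs in tree(T3); the equation T3 ≐ tree(T3) has no finite solution.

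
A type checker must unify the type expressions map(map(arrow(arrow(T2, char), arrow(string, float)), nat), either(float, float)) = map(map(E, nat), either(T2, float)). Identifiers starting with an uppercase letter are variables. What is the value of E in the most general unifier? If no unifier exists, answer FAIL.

Decompose map/2: map(arrow(arrow(T2, char), arrow(string, float)), nat) = map(E, nat),  either(float, float) = either(T2, float).
Decompose map/2: arrow(arrow(T2, char), arrow(string, float)) = E,  nat = nat.
Bind E := arrow(arrow(T2, char), arrow(string, float)); no other remaining equation mentions E.
Delete trivial equation nat = nat.
Decompose either/2: float = T2,  float = float.
Bind T2 := float; no other remaining equation mentions T2. Substituting into the earlier binding gives E := arrow(arrow(float, char), arrow(string, float)).
Delete trivial equation float = float.
MGU = { E -> arrow(arrow(float, char), arrow(string, float)), T2 -> float }, so E -> arrow(arrow(float, char), arrow(string, float)).

arrow(arrow(float, char), arrow(string, float))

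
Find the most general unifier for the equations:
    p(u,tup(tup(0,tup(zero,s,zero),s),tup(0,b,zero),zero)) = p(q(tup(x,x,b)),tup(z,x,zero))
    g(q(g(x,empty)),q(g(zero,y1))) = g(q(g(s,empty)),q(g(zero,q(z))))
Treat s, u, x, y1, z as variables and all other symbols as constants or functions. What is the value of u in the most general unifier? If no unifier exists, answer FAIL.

Decompose p/2: u = q(tup(x,x,b)),  tup(tup(0,tup(zero,s,zero),s),tup(0,b,zero),zero) = tup(z,x,zero).
Bind u := q(tup(x,x,b)); no other remaining equation mentions u.
Decompose tup/3: tup(0,tup(zero,s,zero),s) = z,  tup(0,b,zero) = x,  zero = zero.
Bind z := tup(0,tup(zero,s,zero),s); substituting into the one remaining equation that mentions z gives: g(q(g(x,empty)),q(g(zero,y1))) = g(q(g(s,empty)),q(g(zero,q(tup(0,tup(zero,s,zero),s))))).
Bind x := tup(0,b,zero); substituting into the one remaining equation that mentions x gives: g(q(g(tup(0,b,zero),empty)),q(g(zero,y1))) = g(q(g(s,empty)),q(g(zero,q(tup(0,tup(zero,s,zero),s))))). Substituting into the earlier binding gives u := q(tup(tup(0,b,zero),tup(0,b,zero),b)).
Delete trivial equation zero = zero.
Decompose g/2: q(g(tup(0,b,zero),empty)) = q(g(s,empty)),  q(g(zero,y1)) = q(g(zero,q(tup(0,tup(zero,s,zero),s)))).
Decompose q/1: g(tup(0,b,zero),empty) = g(s,empty).
Decompose g/2: tup(0,b,zero) = s,  empty = empty.
Bind s := tup(0,b,zero); substituting into the one remaining equation that mentions s gives: q(g(zero,y1)) = q(g(zero,q(tup(0,tup(zero,tup(0,b,zero),zero),tup(0,b,zero))))). Substituting into the earlier binding gives z := tup(0,tup(zero,tup(0,b,zero),zero),tup(0,b,zero)).
Delete trivial equation empty = empty.
Decompose q/1: g(zero,y1) = g(zero,q(tup(0,tup(zero,tup(0,b,zero),zero),tup(0,b,zero)))).
Decompose g/2: zero = zero,  y1 = q(tup(0,tup(zero,tup(0,b,zero),zero),tup(0,b,zero))).
Delete trivial equation zero = zero.
Bind y1 := q(tup(0,tup(zero,tup(0,b,zero),zero),tup(0,b,zero))).
MGU = { u ↦ q(tup(tup(0,b,zero),tup(0,b,zero),b)), z ↦ tup(0,tup(zero,tup(0,b,zero),zero),tup(0,b,zero)), x ↦ tup(0,b,zero), s ↦ tup(0,b,zero), y1 ↦ q(tup(0,tup(zero,tup(0,b,zero),zero),tup(0,b,zero))) }, so u ↦ q(tup(tup(0,b,zero),tup(0,b,zero),b)).

q(tup(tup(0,b,zero),tup(0,b,zero),b))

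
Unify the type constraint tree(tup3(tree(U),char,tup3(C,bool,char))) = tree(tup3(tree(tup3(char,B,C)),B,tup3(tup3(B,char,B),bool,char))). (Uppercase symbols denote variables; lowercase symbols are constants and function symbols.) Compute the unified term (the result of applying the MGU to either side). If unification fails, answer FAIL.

Decompose tree/1: tup3(tree(U),char,tup3(C,bool,char)) = tup3(tree(tup3(char,B,C)),B,tup3(tup3(B,char,B),bool,char)).
Decompose tup3/3: tree(U) = tree(tup3(char,B,C)),  char = B,  tup3(C,bool,char) = tup3(tup3(B,char,B),bool,char).
Decompose tree/1: U = tup3(char,B,C).
Bind U := tup3(char,B,C); no other remaining equation mentions U.
Bind B := char; substituting into the remaining equation gives: tup3(C,bool,char) = tup3(tup3(char,char,char),bool,char). Substituting into the earlier binding gives U := tup3(char,char,C).
Decompose tup3/3: C = tup3(char,char,char),  bool = bool,  char = char.
Bind C := tup3(char,char,char); no other remaining equation mentions C. Substituting into the earlier binding gives U := tup3(char,char,tup3(char,char,char)).
Delete trivial equation bool = bool.
Delete trivial equation char = char.
Applying the MGU to either side gives tree(tup3(tree(tup3(char,char,tup3(char,char,char))),char,tup3(tup3(char,char,char),bool,char))).

tree(tup3(tree(tup3(char,char,tup3(char,char,char))),char,tup3(tup3(char,char,char),bool,char)))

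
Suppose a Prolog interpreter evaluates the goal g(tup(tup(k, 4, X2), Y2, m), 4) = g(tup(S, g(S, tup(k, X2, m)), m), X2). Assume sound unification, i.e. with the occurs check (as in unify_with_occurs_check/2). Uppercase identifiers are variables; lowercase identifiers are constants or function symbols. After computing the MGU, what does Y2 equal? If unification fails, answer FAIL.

g(tup(k, 4, 4), tup(k, 4, m))

Decompose g/2: tup(tup(k, 4, X2), Y2, m) = tup(S, g(S, tup(k, X2, m)), m),  4 = X2.
Decompose tup/3: tup(k, 4, X2) = S,  Y2 = g(S, tup(k, X2, m)),  m = m.
Bind S := tup(k, 4, X2); substituting into the one remaining equation that mentions S gives: Y2 = g(tup(k, 4, X2), tup(k, X2, m)).
Bind Y2 := g(tup(k, 4, X2), tup(k, X2, m)); no other remaining equation mentions Y2.
Delete trivial equation m = m.
Bind X2 := 4. Substituting into the earlier bindings gives S := tup(k, 4, 4), Y2 := g(tup(k, 4, 4), tup(k, 4, m)).
MGU = { S ↦ tup(k, 4, 4), Y2 ↦ g(tup(k, 4, 4), tup(k, 4, m)), X2 ↦ 4 }, so Y2 ↦ g(tup(k, 4, 4), tup(k, 4, m)).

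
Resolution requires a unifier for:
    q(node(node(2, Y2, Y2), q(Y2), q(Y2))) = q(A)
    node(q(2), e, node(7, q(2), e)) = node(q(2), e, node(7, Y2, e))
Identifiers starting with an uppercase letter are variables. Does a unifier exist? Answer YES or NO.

Decompose q/1: node(node(2, Y2, Y2), q(Y2), q(Y2)) = A.
Bind A := node(node(2, Y2, Y2), q(Y2), q(Y2)); no other remaining equation mentions A.
Decompose node/3: q(2) = q(2),  e = e,  node(7, q(2), e) = node(7, Y2, e).
Delete trivial equation q(2) = q(2).
Delete trivial equation e = e.
Decompose node/3: 7 = 7,  q(2) = Y2,  e = e.
Delete trivial equation 7 = 7.
Bind Y2 := q(2); no other remaining equation mentions Y2. Substituting into the earlier binding gives A := node(node(2, q(2), q(2)), q(q(2)), q(q(2))).
Delete trivial equation e = e.
No equations remain and no clash or occurs-check failure arose, so a unifier exists.

YES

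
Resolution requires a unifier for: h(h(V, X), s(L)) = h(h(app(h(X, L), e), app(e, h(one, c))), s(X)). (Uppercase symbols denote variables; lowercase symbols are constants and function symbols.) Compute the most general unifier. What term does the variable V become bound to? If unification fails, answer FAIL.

Decompose h/2: h(V, X) = h(app(h(X, L), e), app(e, h(one, c))),  s(L) = s(X).
Decompose h/2: V = app(h(X, L), e),  X = app(e, h(one, c)).
Bind V := app(h(X, L), e); no other remaining equation mentions V.
Bind X := app(e, h(one, c)); substituting into the remaining equation gives: s(L) = s(app(e, h(one, c))). Substituting into the earlier binding gives V := app(h(app(e, h(one, c)), L), e).
Decompose s/1: L = app(e, h(one, c)).
Bind L := app(e, h(one, c)). Substituting into the earlier binding gives V := app(h(app(e, h(one, c)), app(e, h(one, c))), e).
MGU = { V ↦ app(h(app(e, h(one, c)), app(e, h(one, c))), e), X ↦ app(e, h(one, c)), L ↦ app(e, h(one, c)) }, so V ↦ app(h(app(e, h(one, c)), app(e, h(one, c))), e).

app(h(app(e, h(one, c)), app(e, h(one, c))), e)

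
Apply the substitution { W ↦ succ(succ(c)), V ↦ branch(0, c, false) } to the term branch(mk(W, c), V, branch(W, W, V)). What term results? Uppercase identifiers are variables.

branch(mk(succ(succ(c)), c), branch(0, c, false), branch(succ(succ(c)), succ(succ(c)), branch(0, c, false)))

Replace each occurrence of W with succ(succ(c)).
Replace each occurrence of V with branch(0, c, false).
Result: branch(mk(succ(succ(c)), c), branch(0, c, false), branch(succ(succ(c)), succ(succ(c)), branch(0, c, false))).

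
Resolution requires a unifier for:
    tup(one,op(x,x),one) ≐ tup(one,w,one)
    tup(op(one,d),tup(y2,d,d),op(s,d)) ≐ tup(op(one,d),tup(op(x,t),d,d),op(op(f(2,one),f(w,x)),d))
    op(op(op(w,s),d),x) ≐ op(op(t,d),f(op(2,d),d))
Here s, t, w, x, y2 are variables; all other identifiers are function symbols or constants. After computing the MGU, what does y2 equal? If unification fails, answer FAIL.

op(f(op(2,d),d),op(op(f(op(2,d),d),f(op(2,d),d)),op(f(2,one),f(op(f(op(2,d),d),f(op(2,d),d)),f(op(2,d),d)))))

Decompose tup/3: one ≐ one,  op(x,x) ≐ w,  one ≐ one.
Delete trivial equation one ≐ one.
Bind w := op(x,x); substituting into the 2 remaining equations that mention w gives: tup(op(one,d),tup(y2,d,d),op(s,d)) ≐ tup(op(one,d),tup(op(x,t),d,d),op(op(f(2,one),f(op(x,x),x)),d)),  op(op(op(op(x,x),s),d),x) ≐ op(op(t,d),f(op(2,d),d)).
Delete trivial equation one ≐ one.
Decompose tup/3: op(one,d) ≐ op(one,d),  tup(y2,d,d) ≐ tup(op(x,t),d,d),  op(s,d) ≐ op(op(f(2,one),f(op(x,x),x)),d).
Delete trivial equation op(one,d) ≐ op(one,d).
Decompose tup/3: y2 ≐ op(x,t),  d ≐ d,  d ≐ d.
Bind y2 := op(x,t); no other remaining equation mentions y2.
Delete trivial equation d ≐ d.
Delete trivial equation d ≐ d.
Decompose op/2: s ≐ op(f(2,one),f(op(x,x),x)),  d ≐ d.
Bind s := op(f(2,one),f(op(x,x),x)); substituting into the one remaining equation that mentions s gives: op(op(op(op(x,x),op(f(2,one),f(op(x,x),x))),d),x) ≐ op(op(t,d),f(op(2,d),d)).
Delete trivial equation d ≐ d.
Decompose op/2: op(op(op(x,x),op(f(2,one),f(op(x,x),x))),d) ≐ op(t,d),  x ≐ f(op(2,d),d).
Decompose op/2: op(op(x,x),op(f(2,one),f(op(x,x),x))) ≐ t,  d ≐ d.
Bind t := op(op(x,x),op(f(2,one),f(op(x,x),x))); no other remaining equation mentions t. Substituting into the earlier binding gives y2 := op(x,op(op(x,x),op(f(2,one),f(op(x,x),x)))).
Delete trivial equation d ≐ d.
Bind x := f(op(2,d),d). Substituting into the earlier bindings gives w := op(f(op(2,d),d),f(op(2,d),d)), y2 := op(f(op(2,d),d),op(op(f(op(2,d),d),f(op(2,d),d)),op(f(2,one),f(op(f(op(2,d),d),f(op(2,d),d)),f(op(2,d),d))))), s := op(f(2,one),f(op(f(op(2,d),d),f(op(2,d),d)),f(op(2,d),d))), t := op(op(f(op(2,d),d),f(op(2,d),d)),op(f(2,one),f(op(f(op(2,d),d),f(op(2,d),d)),f(op(2,d),d)))).
MGU = { w ↦ op(f(op(2,d),d),f(op(2,d),d)), y2 ↦ op(f(op(2,d),d),op(op(f(op(2,d),d),f(op(2,d),d)),op(f(2,one),f(op(f(op(2,d),d),f(op(2,d),d)),f(op(2,d),d))))), s ↦ op(f(2,one),f(op(f(op(2,d),d),f(op(2,d),d)),f(op(2,d),d))), t ↦ op(op(f(op(2,d),d),f(op(2,d),d)),op(f(2,one),f(op(f(op(2,d),d),f(op(2,d),d)),f(op(2,d),d)))), x ↦ f(op(2,d),d) }, so y2 ↦ op(f(op(2,d),d),op(op(f(op(2,d),d),f(op(2,d),d)),op(f(2,one),f(op(f(op(2,d),d),f(op(2,d),d)),f(op(2,d),d))))).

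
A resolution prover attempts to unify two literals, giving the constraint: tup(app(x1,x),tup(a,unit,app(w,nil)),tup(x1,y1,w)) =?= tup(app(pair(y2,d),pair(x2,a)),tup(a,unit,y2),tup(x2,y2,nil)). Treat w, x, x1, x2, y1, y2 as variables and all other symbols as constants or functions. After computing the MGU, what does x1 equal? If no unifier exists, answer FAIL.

pair(app(nil,nil),d)

Decompose tup/3: app(x1,x) =?= app(pair(y2,d),pair(x2,a)),  tup(a,unit,app(w,nil)) =?= tup(a,unit,y2),  tup(x1,y1,w) =?= tup(x2,y2,nil).
Decompose app/2: x1 =?= pair(y2,d),  x =?= pair(x2,a).
Bind x1 := pair(y2,d); substituting into the one remaining equation that mentions x1 gives: tup(pair(y2,d),y1,w) =?= tup(x2,y2,nil).
Bind x := pair(x2,a); no other remaining equation mentions x.
Decompose tup/3: a =?= a,  unit =?= unit,  app(w,nil) =?= y2.
Delete trivial equation a =?= a.
Delete trivial equation unit =?= unit.
Bind y2 := app(w,nil); substituting into the remaining equation gives: tup(pair(app(w,nil),d),y1,w) =?= tup(x2,app(w,nil),nil). Substituting into the earlier binding gives x1 := pair(app(w,nil),d).
Decompose tup/3: pair(app(w,nil),d) =?= x2,  y1 =?= app(w,nil),  w =?= nil.
Bind x2 := pair(app(w,nil),d); no other remaining equation mentions x2. Substituting into the earlier binding gives x := pair(pair(app(w,nil),d),a).
Bind y1 := app(w,nil); no other remaining equation mentions y1.
Bind w := nil. Substituting into the earlier bindings gives x1 := pair(app(nil,nil),d), x := pair(pair(app(nil,nil),d),a), y2 := app(nil,nil), x2 := pair(app(nil,nil),d), y1 := app(nil,nil).
MGU = { x1 ↦ pair(app(nil,nil),d), x ↦ pair(pair(app(nil,nil),d),a), y2 ↦ app(nil,nil), x2 ↦ pair(app(nil,nil),d), y1 ↦ app(nil,nil), w ↦ nil }, so x1 ↦ pair(app(nil,nil),d).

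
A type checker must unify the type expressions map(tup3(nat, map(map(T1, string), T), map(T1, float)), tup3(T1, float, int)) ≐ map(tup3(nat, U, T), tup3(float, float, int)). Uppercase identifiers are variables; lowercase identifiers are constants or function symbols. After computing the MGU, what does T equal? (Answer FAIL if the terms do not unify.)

Decompose map/2: tup3(nat, map(map(T1, string), T), map(T1, float)) ≐ tup3(nat, U, T),  tup3(T1, float, int) ≐ tup3(float, float, int).
Decompose tup3/3: nat ≐ nat,  map(map(T1, string), T) ≐ U,  map(T1, float) ≐ T.
Delete trivial equation nat ≐ nat.
Bind U := map(map(T1, string), T); no other remaining equation mentions U.
Bind T := map(T1, float); no other remaining equation mentions T. Substituting into the earlier binding gives U := map(map(T1, string), map(T1, float)).
Decompose tup3/3: T1 ≐ float,  float ≐ float,  int ≐ int.
Bind T1 := float; no other remaining equation mentions T1. Substituting into the earlier bindings gives U := map(map(float, string), map(float, float)), T := map(float, float).
Delete trivial equation float ≐ float.
Delete trivial equation int ≐ int.
MGU = { U ↦ map(map(float, string), map(float, float)), T ↦ map(float, float), T1 ↦ float }, so T ↦ map(float, float).

map(float, float)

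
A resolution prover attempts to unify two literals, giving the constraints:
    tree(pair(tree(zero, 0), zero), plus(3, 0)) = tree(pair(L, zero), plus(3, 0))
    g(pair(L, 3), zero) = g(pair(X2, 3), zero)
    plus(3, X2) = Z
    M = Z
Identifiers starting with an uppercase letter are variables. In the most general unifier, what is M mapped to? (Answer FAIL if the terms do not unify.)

Decompose tree/2: pair(tree(zero, 0), zero) = pair(L, zero),  plus(3, 0) = plus(3, 0).
Decompose pair/2: tree(zero, 0) = L,  zero = zero.
Bind L := tree(zero, 0); substituting into the one remaining equation that mentions L gives: g(pair(tree(zero, 0), 3), zero) = g(pair(X2, 3), zero).
Delete trivial equation zero = zero.
Delete trivial equation plus(3, 0) = plus(3, 0).
Decompose g/2: pair(tree(zero, 0), 3) = pair(X2, 3),  zero = zero.
Decompose pair/2: tree(zero, 0) = X2,  3 = 3.
Bind X2 := tree(zero, 0); substituting into the one remaining equation that mentions X2 gives: plus(3, tree(zero, 0)) = Z.
Delete trivial equation 3 = 3.
Delete trivial equation zero = zero.
Bind Z := plus(3, tree(zero, 0)); substituting into the remaining equation gives: M = plus(3, tree(zero, 0)).
Bind M := plus(3, tree(zero, 0)).
MGU = { L := tree(zero, 0), X2 := tree(zero, 0), Z := plus(3, tree(zero, 0)), M := plus(3, tree(zero, 0)) }, so M := plus(3, tree(zero, 0)).

plus(3, tree(zero, 0))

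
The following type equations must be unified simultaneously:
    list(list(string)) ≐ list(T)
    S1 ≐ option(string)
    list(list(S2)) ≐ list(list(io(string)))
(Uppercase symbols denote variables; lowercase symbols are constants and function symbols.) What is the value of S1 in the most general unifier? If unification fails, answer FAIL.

Decompose list/1: list(string) ≐ T.
Bind T := list(string); no other remaining equation mentions T.
Bind S1 := option(string); no other remaining equation mentions S1.
Decompose list/1: list(S2) ≐ list(io(string)).
Decompose list/1: S2 ≐ io(string).
Bind S2 := io(string).
MGU = { T -> list(string), S1 -> option(string), S2 -> io(string) }, so S1 -> option(string).

option(string)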